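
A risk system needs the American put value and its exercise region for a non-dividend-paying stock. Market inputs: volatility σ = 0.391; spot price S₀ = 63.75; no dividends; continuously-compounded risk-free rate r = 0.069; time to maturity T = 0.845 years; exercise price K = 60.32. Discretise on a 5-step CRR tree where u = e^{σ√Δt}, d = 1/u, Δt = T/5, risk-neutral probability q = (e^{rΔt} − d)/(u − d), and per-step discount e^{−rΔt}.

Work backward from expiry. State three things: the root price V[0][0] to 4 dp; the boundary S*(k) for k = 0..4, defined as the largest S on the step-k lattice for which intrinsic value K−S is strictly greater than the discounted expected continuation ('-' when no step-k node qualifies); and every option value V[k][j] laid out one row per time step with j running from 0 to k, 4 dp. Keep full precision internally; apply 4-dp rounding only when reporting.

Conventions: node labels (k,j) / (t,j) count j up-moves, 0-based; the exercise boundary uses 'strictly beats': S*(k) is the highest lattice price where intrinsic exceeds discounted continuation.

Δt=0.16900, u=1.17438, d=0.85151, q=0.49623, disc=e^(-rΔt)=0.98841
k=5 terminal: V=max(K-S,0) → 31.7809 20.9599 6.0359 0.0000 0.0000 0.0000
k=4: j=0 S=33.5157 intr=26.8043 cont=26.1050 V=26.8043[EX]; j=1 S=46.2237 intr=14.0963 cont=13.3970 V=14.0963[EX]; j=2 S=63.7500 intr=0.0000 cont=3.0055 V=3.0055[hold]; j=3 S=87.9217 intr=0.0000 cont=0.0000 V=0.0000[hold]; j=4 S=121.2584 intr=0.0000 cont=0.0000 V=0.0000[hold]  S*(4)=46.2237
k=3: j=0 S=39.3601 intr=20.9599 cont=20.2606 V=20.9599[EX]; j=1 S=54.2841 intr=6.0359 cont=8.4931 V=8.4931[hold]; j=2 S=74.8666 intr=0.0000 cont=1.4965 V=1.4965[hold]; j=3 S=103.2533 intr=0.0000 cont=0.0000 V=0.0000[hold]  S*(3)=39.3601
k=2: j=0 S=46.2237 intr=14.0963 cont=14.6022 V=14.6022[hold]; j=1 S=63.7500 intr=0.0000 cont=4.9630 V=4.9630[hold]; j=2 S=87.9217 intr=0.0000 cont=0.7452 V=0.7452[hold]  S*(2)=-
k=1: j=0 S=54.2841 intr=6.0359 cont=9.7051 V=9.7051[hold]; j=1 S=74.8666 intr=0.0000 cont=2.8367 V=2.8367[hold]  S*(1)=-
k=0: j=0 S=63.7500 intr=0.0000 cont=6.2238 V=6.2238[hold]  S*(0)=-

price = 6.2238
boundary = - - - 39.3601 46.2237
tree:
6.2238
9.7051 2.8367
14.6022 4.9630 0.7452
20.9599 8.4931 1.4965 0.0000
26.8043 14.0963 3.0055 0.0000 0.0000
31.7809 20.9599 6.0359 0.0000 0.0000 0.0000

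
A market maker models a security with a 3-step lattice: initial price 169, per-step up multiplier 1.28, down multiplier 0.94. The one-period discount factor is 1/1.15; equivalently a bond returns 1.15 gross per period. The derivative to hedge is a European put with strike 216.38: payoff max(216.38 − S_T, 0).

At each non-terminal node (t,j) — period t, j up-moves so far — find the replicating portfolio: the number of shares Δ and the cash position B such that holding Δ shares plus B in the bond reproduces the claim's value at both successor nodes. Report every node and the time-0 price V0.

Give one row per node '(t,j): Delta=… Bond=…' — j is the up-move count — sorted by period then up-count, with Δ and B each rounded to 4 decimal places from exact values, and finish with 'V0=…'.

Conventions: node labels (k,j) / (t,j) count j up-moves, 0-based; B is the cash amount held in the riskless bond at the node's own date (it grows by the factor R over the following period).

(0,0): Delta=-0.2546 Bond=50.3086
(1,0): Delta=-0.5635 Bond=106.9355
(1,1): Delta=-0.1141 Bond=27.4715
(2,0): Delta=-1.0000 Bond=188.1565
(2,1): Delta=-0.3651 Bond=82.6260
(2,2): Delta=0.0000 Bond=0.0000
V0=7.2892

The replicating-portfolio and risk-neutral prices coincide; use p* = (1.15−0.94)/(1.28−0.94) = 0.6176 for the latter.
At maturity the claim pays: V(3,0)=76.0113, V(3,1)=25.2396, V(3,2)=0.0000, V(3,3)=0.0000
  t=2,j=0: stock 149.3284 → up 191.1404 (V=25.2396), down 140.3687 (V=76.0113). Price 38.8281; hedge Δ=-1.0000, bond B=188.1565.
  t=2,j=1: stock 203.3408 → up 260.2762 (V=0.0000), down 191.1404 (V=25.2396). Price 8.3917; hedge Δ=-0.3651, bond B=82.6260.
  t=2,j=2: stock 276.8896 → up 354.4187 (V=0.0000), down 260.2762 (V=0.0000). Price 0.0000; hedge Δ=0.0000, bond B=0.0000.
  t=1,j=0: stock 158.8600 → up 203.3408 (V=8.3917), down 149.3284 (V=38.8281). Price 17.4167; hedge Δ=-0.5635, bond B=106.9355.
  t=1,j=1: stock 216.3200 → up 276.8896 (V=0.0000), down 203.3408 (V=8.3917). Price 2.7901; hedge Δ=-0.1141, bond B=27.4715.
  t=0,j=0: stock 169.0000 → up 216.3200 (V=2.7901), down 158.8600 (V=17.4167). Price 7.2892; hedge Δ=-0.2546, bond B=50.3086.
Check: Δ(0,0)·S0 + B(0,0) = 7.2892 = V0.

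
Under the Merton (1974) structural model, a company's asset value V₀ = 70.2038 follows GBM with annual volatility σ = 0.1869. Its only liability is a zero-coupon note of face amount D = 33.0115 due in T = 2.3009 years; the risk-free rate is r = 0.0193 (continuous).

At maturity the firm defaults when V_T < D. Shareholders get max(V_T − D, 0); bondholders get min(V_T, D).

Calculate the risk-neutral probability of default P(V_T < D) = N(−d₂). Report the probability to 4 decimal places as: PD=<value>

With assets at 70.2038 and a single debt payment of 33.0115 at 2.3009 years:
d₁ = [ln(V₀/D) + (r + σ²/2)T] / (σ√T)
   = [ln(70.2038/33.0115) + (0.0193 + 0.5·0.1869²)·2.3009] / (0.1869·√2.3009)
   = [0.754546 + 0.084594] / 0.283503 = 2.959898
d₂ = d₁ − σ√T = 2.959898 − 0.283503 = 2.676394
risk-neutral PD = N(−d₂) = N(-2.676394) = 0.003721

PD=0.0037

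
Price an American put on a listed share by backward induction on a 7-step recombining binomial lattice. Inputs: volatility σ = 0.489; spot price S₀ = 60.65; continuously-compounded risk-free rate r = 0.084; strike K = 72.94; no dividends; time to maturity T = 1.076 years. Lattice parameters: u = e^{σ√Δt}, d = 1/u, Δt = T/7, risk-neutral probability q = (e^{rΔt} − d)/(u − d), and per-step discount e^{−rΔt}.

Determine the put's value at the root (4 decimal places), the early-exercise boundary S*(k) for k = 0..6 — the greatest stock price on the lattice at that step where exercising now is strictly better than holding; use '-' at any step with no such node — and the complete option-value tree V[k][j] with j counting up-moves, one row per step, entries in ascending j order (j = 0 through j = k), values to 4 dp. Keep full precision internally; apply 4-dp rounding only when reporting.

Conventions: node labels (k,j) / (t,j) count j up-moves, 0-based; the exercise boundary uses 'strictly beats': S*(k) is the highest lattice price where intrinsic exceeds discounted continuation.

params: Δt=0.15371 u=1.21133 d=0.82554 q=0.48590 e^(-rΔt)=0.98717
t_7 payoffs: 57.0914 49.6849 38.8173 22.8711 0.0000 0.0000 0.0000 0.0000
t_6: node(6,0) S=19.1979 payoff=53.7421 vs cont=52.8063 → 53.7421 [stop]  node(6,1) S=28.1696 payoff=44.7704 vs cont=43.8347 → 44.7704 [stop]  node(6,2) S=41.3338 payoff=31.6062 vs cont=30.6704 → 31.6062 [stop]  node(6,3) S=60.6500 payoff=12.2900 vs cont=11.6071 → 12.2900 [stop]  node(6,4) S=88.9931 payoff=0.0000 vs cont=0.0000 → 0.0000 [wait]  node(6,5) S=130.5814 payoff=0.0000 vs cont=0.0000 → 0.0000 [wait]  node(6,6) S=191.6050 payoff=0.0000 vs cont=0.0000 → 0.0000 [wait]  ⇒ S*(6)=60.6500
t_5: node(5,0) S=23.2551 payoff=49.6849 vs cont=48.7492 → 49.6849 [stop]  node(5,1) S=34.1227 payoff=38.8173 vs cont=37.8816 → 38.8173 [stop]  node(5,2) S=50.0689 payoff=22.8711 vs cont=21.9353 → 22.8711 [stop]  node(5,3) S=73.4672 payoff=0.0000 vs cont=6.2372 → 6.2372 [wait]  node(5,4) S=107.8000 payoff=0.0000 vs cont=0.0000 → 0.0000 [wait]  node(5,5) S=158.1773 payoff=0.0000 vs cont=0.0000 → 0.0000 [wait]  ⇒ S*(5)=50.0689
t_4: node(4,0) S=28.1696 payoff=44.7704 vs cont=43.8347 → 44.7704 [stop]  node(4,1) S=41.3338 payoff=31.6062 vs cont=30.6704 → 31.6062 [stop]  node(4,2) S=60.6500 payoff=12.2900 vs cont=14.5989 → 14.5989 [wait]  node(4,3) S=88.9931 payoff=0.0000 vs cont=3.1654 → 3.1654 [wait]  node(4,4) S=130.5814 payoff=0.0000 vs cont=0.0000 → 0.0000 [wait]  ⇒ S*(4)=41.3338
t_3: node(3,0) S=34.1227 payoff=38.8173 vs cont=37.8816 → 38.8173 [stop]  node(3,1) S=50.0689 payoff=22.8711 vs cont=23.0429 → 23.0429 [wait]  node(3,2) S=73.4672 payoff=0.0000 vs cont=8.9273 → 8.9273 [wait]  node(3,3) S=107.8000 payoff=0.0000 vs cont=1.6064 → 1.6064 [wait]  ⇒ S*(3)=34.1227
t_2: node(2,0) S=41.3338 payoff=31.6062 vs cont=30.7528 → 31.6062 [stop]  node(2,1) S=60.6500 payoff=12.2900 vs cont=15.9765 → 15.9765 [wait]  node(2,2) S=88.9931 payoff=0.0000 vs cont=5.3012 → 5.3012 [wait]  ⇒ S*(2)=41.3338
t_1: node(1,0) S=50.0689 payoff=22.8711 vs cont=23.7036 → 23.7036 [wait]  node(1,1) S=73.4672 payoff=0.0000 vs cont=10.6509 → 10.6509 [wait]  ⇒ S*(1)=-
t_0: node(0,0) S=60.6500 payoff=12.2900 vs cont=17.1386 → 17.1386 [wait]  ⇒ S*(0)=-

price = 17.1386
boundary = - - 41.3338 34.1227 41.3338 50.0689 60.6500
tree:
17.1386
23.7036 10.6509
31.6062 15.9765 5.3012
38.8173 23.0429 8.9273 1.6064
44.7704 31.6062 14.5989 3.1654 0.0000
49.6849 38.8173 22.8711 6.2372 0.0000 0.0000
53.7421 44.7704 31.6062 12.2900 0.0000 0.0000 0.0000
57.0914 49.6849 38.8173 22.8711 0.0000 0.0000 0.0000 0.0000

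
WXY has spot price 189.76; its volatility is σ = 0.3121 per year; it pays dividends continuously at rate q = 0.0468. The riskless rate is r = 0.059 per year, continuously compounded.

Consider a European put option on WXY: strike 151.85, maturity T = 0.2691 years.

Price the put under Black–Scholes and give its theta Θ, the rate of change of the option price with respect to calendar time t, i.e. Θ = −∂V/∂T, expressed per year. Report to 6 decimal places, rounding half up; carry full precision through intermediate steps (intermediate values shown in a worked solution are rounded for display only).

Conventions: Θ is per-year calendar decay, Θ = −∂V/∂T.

price = 0.998122
Θ = -7.327986

σ√T = 0.3121·√0.2691 = 0.161901
d₁ = (ln(S/K) + (r−q+σ²/2)T) / (σ√T) = (ln(189.76/151.85) + (0.059−0.0468+0.3121²/2)·0.2691) / 0.161901 = (0.222867 + 0.016389) / 0.161901 = 1.477788
d₂ = d₁ − σ√T = 1.477788 − 0.161901 = 1.315887
e^{−rT} = 0.984248
e^{−qT} = 0.987485
N(−d₁) = 0.069732,  N(−d₂) = 0.094106
Put price V = K·e^{−rT}·N(−d₂) − S·e^{−qT}·N(−d₁) = 14.064911 − 13.066789 = 0.998122
φ(d₁) = (1/√(2π))·e^{−d₁²/2} = 0.133872
Θ = −S·e^{−qT}·φ(d₁)·σ/(2√T) − q·S·e^{−qT}·N(−d₁) + r·K·e^{−rT}·N(−d₂) = −7.546290 − 0.611526 + 0.829830 = -7.327986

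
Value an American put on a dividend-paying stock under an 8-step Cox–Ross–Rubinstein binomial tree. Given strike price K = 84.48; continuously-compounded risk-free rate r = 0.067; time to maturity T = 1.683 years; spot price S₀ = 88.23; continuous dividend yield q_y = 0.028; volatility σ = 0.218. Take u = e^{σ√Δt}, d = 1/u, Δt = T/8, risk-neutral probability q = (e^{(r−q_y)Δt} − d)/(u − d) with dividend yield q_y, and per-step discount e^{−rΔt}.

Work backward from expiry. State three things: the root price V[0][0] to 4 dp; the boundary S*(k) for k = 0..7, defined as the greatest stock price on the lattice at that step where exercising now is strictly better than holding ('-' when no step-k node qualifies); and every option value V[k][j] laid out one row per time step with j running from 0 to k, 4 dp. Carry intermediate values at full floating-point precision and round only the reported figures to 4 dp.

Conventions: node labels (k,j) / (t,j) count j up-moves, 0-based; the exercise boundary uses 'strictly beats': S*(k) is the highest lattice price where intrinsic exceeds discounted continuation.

price = 5.8235
boundary = - - - 65.3645 59.1449 65.3645 72.2382 65.3645
tree:
5.8235
8.9372 3.0648
13.3027 5.0906 1.2501
19.1155 8.2196 2.2975 0.3025
25.3351 12.8135 4.1393 0.6342 0.0000
30.9629 19.1155 7.2583 1.3293 0.0000 0.0000
36.0552 25.3351 12.2418 2.7863 0.0000 0.0000 0.0000
40.6630 30.9629 19.1155 5.8403 0.0000 0.0000 0.0000 0.0000
44.8323 36.0552 25.3351 12.2418 0.0000 0.0000 0.0000 0.0000 0.0000

Δt=0.21038, u=1.10516, d=0.90485, q=0.51615, disc=e^(-rΔt)=0.98600
k=8 terminal: V=max(K-S,0) → 44.8323 36.0552 25.3351 12.2418 0.0000 0.0000 0.0000 0.0000 0.0000
k=7: j=0 S=43.8170 intr=40.6630 cont=39.7379 V=40.6630[EX]; j=1 S=53.5171 intr=30.9629 cont=30.0949 V=30.9629[EX]; j=2 S=65.3645 intr=19.1155 cont=18.3170 V=19.1155[EX]; j=3 S=79.8347 intr=4.6453 cont=5.8403 V=5.8403[hold]; j=4 S=97.5082 intr=0.0000 cont=0.0000 V=0.0000[hold]; j=5 S=119.0942 intr=0.0000 cont=0.0000 V=0.0000[hold]; j=6 S=145.4589 intr=0.0000 cont=0.0000 V=0.0000[hold]; j=7 S=177.6601 intr=0.0000 cont=0.0000 V=0.0000[hold]  S*(7)=65.3645
k=6: j=0 S=48.4248 intr=36.0552 cont=35.1572 V=36.0552[EX]; j=1 S=59.1449 intr=25.3351 cont=24.5001 V=25.3351[EX]; j=2 S=72.2382 intr=12.2418 cont=12.0919 V=12.2418[EX]; j=3 S=88.2300 intr=0.0000 cont=2.7863 V=2.7863[hold]; j=4 S=107.7621 intr=0.0000 cont=0.0000 V=0.0000[hold]; j=5 S=131.6181 intr=0.0000 cont=0.0000 V=0.0000[hold]; j=6 S=160.7552 intr=0.0000 cont=0.0000 V=0.0000[hold]  S*(6)=72.2382
k=5: j=0 S=53.5171 intr=30.9629 cont=30.0949 V=30.9629[EX]; j=1 S=65.3645 intr=19.1155 cont=18.3170 V=19.1155[EX]; j=2 S=79.8347 intr=4.6453 cont=7.2583 V=7.2583[hold]; j=3 S=97.5082 intr=0.0000 cont=1.3293 V=1.3293[hold]; j=4 S=119.0942 intr=0.0000 cont=0.0000 V=0.0000[hold]; j=5 S=145.4589 intr=0.0000 cont=0.0000 V=0.0000[hold]  S*(5)=65.3645
k=4: j=0 S=59.1449 intr=25.3351 cont=24.5001 V=25.3351[EX]; j=1 S=72.2382 intr=12.2418 cont=12.8135 V=12.8135[hold]; j=2 S=88.2300 intr=0.0000 cont=4.1393 V=4.1393[hold]; j=3 S=107.7621 intr=0.0000 cont=0.6342 V=0.6342[hold]; j=4 S=131.6181 intr=0.0000 cont=0.0000 V=0.0000[hold]  S*(4)=59.1449
k=3: j=0 S=65.3645 intr=19.1155 cont=18.6079 V=19.1155[EX]; j=1 S=79.8347 intr=4.6453 cont=8.2196 V=8.2196[hold]; j=2 S=97.5082 intr=0.0000 cont=2.2975 V=2.2975[hold]; j=3 S=119.0942 intr=0.0000 cont=0.3025 V=0.3025[hold]  S*(3)=65.3645
k=2: j=0 S=72.2382 intr=12.2418 cont=13.3027 V=13.3027[hold]; j=1 S=88.2300 intr=0.0000 cont=5.0906 V=5.0906[hold]; j=2 S=107.7621 intr=0.0000 cont=1.2501 V=1.2501[hold]  S*(2)=-
k=1: j=0 S=79.8347 intr=4.6453 cont=8.9372 V=8.9372[hold]; j=1 S=97.5082 intr=0.0000 cont=3.0648 V=3.0648[hold]  S*(1)=-
k=0: j=0 S=88.2300 intr=0.0000 cont=5.8235 V=5.8235[hold]  S*(0)=-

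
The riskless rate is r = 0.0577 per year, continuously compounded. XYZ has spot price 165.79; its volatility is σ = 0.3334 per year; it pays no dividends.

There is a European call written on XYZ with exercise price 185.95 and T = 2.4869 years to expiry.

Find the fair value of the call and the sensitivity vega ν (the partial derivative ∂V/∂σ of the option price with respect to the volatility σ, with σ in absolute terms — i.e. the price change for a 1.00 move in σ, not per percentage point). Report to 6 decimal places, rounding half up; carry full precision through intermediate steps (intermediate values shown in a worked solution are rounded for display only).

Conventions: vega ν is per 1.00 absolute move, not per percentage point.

price = 36.289115
ν = 99.174887

σ√T = 0.3334·√2.4869 = 0.525769
d₁ = (ln(S/K) + (r+σ²/2)T) / (σ√T) = (ln(165.79/185.95) + (0.0577+0.3334²/2)·2.4869) / 0.525769 = (-0.114756 + 0.281711) / 0.525769 = 0.317544
d₂ = d₁ − σ√T = 0.317544 − 0.525769 = -0.208225
e^{−rT} = 0.866326
N(d₁) = 0.624585,  N(d₂) = 0.417527
Call price V = S·N(d₁) − K·e^{−rT}·N(d₂) = 103.549865 − 67.260750 = 36.289115
φ(d₁) = (1/√(2π))·e^{−d₁²/2} = 0.379327
ν = S·φ(d₁)·√T = 99.174887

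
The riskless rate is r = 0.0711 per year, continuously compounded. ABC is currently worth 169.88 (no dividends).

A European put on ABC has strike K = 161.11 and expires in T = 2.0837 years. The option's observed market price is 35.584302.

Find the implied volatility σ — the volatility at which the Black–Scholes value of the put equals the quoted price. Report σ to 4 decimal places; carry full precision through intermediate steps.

sigma = 0.5750

At σ = 0.5750 the Black–Scholes value reproduces the quote:
σ√T = 0.575·√2.0837 = 0.830014
d₁ = (ln(S/K) + (r+σ²/2)T) / (σ√T) = (ln(169.88/161.11) + (0.0711+0.575²/2)·2.0837) / 0.830014 = (0.053005 + 0.492613) / 0.830014 = 0.657360
d₂ = d₁ − σ√T = 0.657360 − 0.830014 = -0.172654
e^{−rT} = 0.862301
N(−d₁) = 0.255475,  N(−d₂) = 0.568538
V = K·e^{−rT}·N(−d₂) − S·N(−d₁) = 78.984373 − 43.400071 = 35.584302 (equal to the quote); since ∂V/∂σ > 0 for all σ, the implied volatility is unique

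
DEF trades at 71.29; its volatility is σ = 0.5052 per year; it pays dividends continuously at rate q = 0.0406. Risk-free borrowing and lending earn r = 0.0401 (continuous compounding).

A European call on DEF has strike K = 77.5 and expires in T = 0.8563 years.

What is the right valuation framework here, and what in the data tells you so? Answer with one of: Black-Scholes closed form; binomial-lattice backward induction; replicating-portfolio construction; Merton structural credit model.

framework: Black-Scholes closed form

Key observation: with DEF following a GBM at constant σ and r, the European call struck at 77.5 prices in closed form — nothing here needs a stepwise model or a balance sheet.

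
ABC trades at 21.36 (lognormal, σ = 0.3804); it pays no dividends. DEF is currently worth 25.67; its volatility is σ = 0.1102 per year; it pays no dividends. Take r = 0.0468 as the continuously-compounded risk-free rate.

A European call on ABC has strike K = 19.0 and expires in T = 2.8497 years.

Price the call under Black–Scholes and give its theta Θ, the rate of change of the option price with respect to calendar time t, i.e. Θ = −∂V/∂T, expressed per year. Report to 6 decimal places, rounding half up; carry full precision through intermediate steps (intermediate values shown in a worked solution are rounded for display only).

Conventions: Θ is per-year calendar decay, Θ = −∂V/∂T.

price = 7.494543
Θ = -1.156101

σ√T = 0.3804·√2.8497 = 0.642155
d₁ = (ln(S/K) + (r+σ²/2)T) / (σ√T) = (ln(21.36/19.0) + (0.0468+0.3804²/2)·2.8497) / 0.642155 = (0.117081 + 0.339548) / 0.642155 = 0.711088
d₂ = d₁ − σ√T = 0.711088 − 0.642155 = 0.068932
e^{−rT} = 0.875145
N(d₁) = 0.761485,  N(d₂) = 0.527478
Call price V = S·N(d₁) − K·e^{−rT}·N(d₂) = 16.265320 − 8.770777 = 7.494543
φ(d₁) = (1/√(2π))·e^{−d₁²/2} = 0.309821
Θ = −S·φ(d₁)·σ/(2√T) − r·K·e^{−rT}·N(d₂) = −0.745629 − 0.410472 = -1.156101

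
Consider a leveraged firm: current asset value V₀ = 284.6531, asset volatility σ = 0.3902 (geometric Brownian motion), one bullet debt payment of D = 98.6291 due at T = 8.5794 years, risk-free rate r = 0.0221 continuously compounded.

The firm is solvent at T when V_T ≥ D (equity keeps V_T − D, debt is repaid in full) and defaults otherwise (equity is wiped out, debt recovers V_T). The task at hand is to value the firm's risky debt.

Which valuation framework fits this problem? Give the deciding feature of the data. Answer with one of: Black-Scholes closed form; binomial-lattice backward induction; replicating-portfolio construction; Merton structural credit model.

Key observation: with the firm-asset dynamics (V₀ = 284.6531) and a single zero-coupon liability of face 98.6291 given, debt value, spread, and default probability all derive from the option view of the balance sheet.

framework: Merton structural credit model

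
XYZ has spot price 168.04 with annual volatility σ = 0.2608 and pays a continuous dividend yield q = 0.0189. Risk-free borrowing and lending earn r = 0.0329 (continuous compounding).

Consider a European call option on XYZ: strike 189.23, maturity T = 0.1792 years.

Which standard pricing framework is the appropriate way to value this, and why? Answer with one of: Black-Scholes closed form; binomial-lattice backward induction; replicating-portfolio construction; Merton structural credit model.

Key observation: a European claim on XYZ (strike 189.23) — a lognormal (GBM) underlying with constant rate and volatility — has an exact closed-form value; no lattice or capital structure is involved.

framework: Black-Scholes closed form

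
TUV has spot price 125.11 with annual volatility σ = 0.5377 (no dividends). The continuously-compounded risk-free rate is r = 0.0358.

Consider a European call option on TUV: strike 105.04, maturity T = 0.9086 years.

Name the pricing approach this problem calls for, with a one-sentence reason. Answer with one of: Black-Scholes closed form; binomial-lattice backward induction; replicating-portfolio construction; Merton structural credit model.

Key observation: with TUV following a GBM at constant σ and r, the European call struck at 105.04 prices in closed form — nothing here needs a stepwise model or a balance sheet.

framework: Black-Scholes closed form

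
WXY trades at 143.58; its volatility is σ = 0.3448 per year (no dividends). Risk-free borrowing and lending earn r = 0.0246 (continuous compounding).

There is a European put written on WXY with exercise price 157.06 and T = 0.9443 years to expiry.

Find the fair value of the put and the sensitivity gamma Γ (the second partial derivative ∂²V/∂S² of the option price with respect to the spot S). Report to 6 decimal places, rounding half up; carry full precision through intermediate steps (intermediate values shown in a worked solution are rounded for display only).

price = 25.080662
Γ = 0.008289

σ√T = 0.3448·√0.9443 = 0.335060
d₁ = (ln(S/K) + (r+σ²/2)T) / (σ√T) = (ln(143.58/157.06) + (0.0246+0.3448²/2)·0.9443) / 0.335060 = (-0.089736 + 0.079362) / 0.335060 = -0.030959
d₂ = d₁ − σ√T = -0.030959 − 0.335060 = -0.366019
e^{−rT} = 0.977038
N(−d₁) = 0.512349,  N(−d₂) = 0.642825
Put price V = K·e^{−rT}·N(−d₂) − S·N(−d₁) = 98.643735 − 73.563072 = 25.080662
φ(d₁) = (1/√(2π))·e^{−d₁²/2} = 0.398751
Γ = φ(d₁) / (S·σ·√T) = 0.008289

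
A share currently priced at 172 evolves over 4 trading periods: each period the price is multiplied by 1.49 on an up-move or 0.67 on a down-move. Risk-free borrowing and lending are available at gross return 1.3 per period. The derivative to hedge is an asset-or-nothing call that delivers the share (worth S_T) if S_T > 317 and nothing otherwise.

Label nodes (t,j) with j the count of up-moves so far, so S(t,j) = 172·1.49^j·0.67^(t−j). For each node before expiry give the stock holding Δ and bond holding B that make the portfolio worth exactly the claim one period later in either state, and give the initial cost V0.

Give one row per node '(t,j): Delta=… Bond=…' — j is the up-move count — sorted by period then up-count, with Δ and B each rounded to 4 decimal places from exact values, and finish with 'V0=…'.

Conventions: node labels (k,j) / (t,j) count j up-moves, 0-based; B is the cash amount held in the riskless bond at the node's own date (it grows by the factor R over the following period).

Under the risk-neutral measure, an up-move has probability p* = (R−d)/(u−d) = 0.7683 and values discount at R = 1.3.
Expiry values: V(4,0)=0.0000, V(4,1)=0.0000, V(4,2)=0.0000, V(4,3)=381.2080, V(4,4)=847.7612
Node (3,0) S=51.7312: V=(p*·0.0000+(1−p*)·0.0000)/1.3=0.0000; Δ=(0.0000−0.0000)/(77.0795−34.6599)=0.0000; B=V−Δ·S=0.0000
Node (3,1) S=115.0441: V=(p*·0.0000+(1−p*)·0.0000)/1.3=0.0000; Δ=(0.0000−0.0000)/(171.4157−77.0795)=0.0000; B=V−Δ·S=0.0000
Node (3,2) S=255.8443: V=(p*·381.2080+(1−p*)·0.0000)/1.3=225.2918; Δ=(381.2080−0.0000)/(381.2080−171.4157)=1.8171; B=V−Δ·S=-239.5960
Node (3,3) S=568.9672: V=(p*·847.7612+(1−p*)·381.2080)/1.3=568.9672; Δ=(847.7612−381.2080)/(847.7612−381.2080)=1.0000; B=V−Δ·S=0.0000
Node (2,0) S=77.2108: V=(p*·0.0000+(1−p*)·0.0000)/1.3=0.0000; Δ=(0.0000−0.0000)/(115.0441−51.7312)=0.0000; B=V−Δ·S=0.0000
Node (2,1) S=171.7076: V=(p*·225.2918+(1−p*)·0.0000)/1.3=133.1462; Δ=(225.2918−0.0000)/(255.8443−115.0441)=1.6001; B=V−Δ·S=-141.5999
Node (2,2) S=381.8572: V=(p*·568.9672+(1−p*)·225.2918)/1.3=376.4116; Δ=(568.9672−225.2918)/(568.9672−255.8443)=1.0976; B=V−Δ·S=-42.7047
Node (1,0) S=115.2400: V=(p*·133.1462+(1−p*)·0.0000)/1.3=78.6886; Δ=(133.1462−0.0000)/(171.7076−77.2108)=1.4090; B=V−Δ·S=-83.6848
Node (1,1) S=256.2800: V=(p*·376.4116+(1−p*)·133.1462)/1.3=246.1887; Δ=(376.4116−133.1462)/(381.8572−171.7076)=1.1576; B=V−Δ·S=-50.4765
Node (0,0) S=172.0000: V=(p*·246.1887+(1−p*)·78.6886)/1.3=159.5213; Δ=(246.1887−78.6886)/(256.2800−115.2400)=1.1876; B=V−Δ·S=-44.7470
Check: Δ(0,0)·S0 + B(0,0) = 159.5213 = V0.

(0,0): Delta=1.1876 Bond=-44.7470
(1,0): Delta=1.4090 Bond=-83.6848
(1,1): Delta=1.1576 Bond=-50.4765
(2,0): Delta=0.0000 Bond=0.0000
(2,1): Delta=1.6001 Bond=-141.5999
(2,2): Delta=1.0976 Bond=-42.7047
(3,0): Delta=0.0000 Bond=0.0000
(3,1): Delta=0.0000 Bond=0.0000
(3,2): Delta=1.8171 Bond=-239.5960
(3,3): Delta=1.0000 Bond=0.0000
V0=159.5213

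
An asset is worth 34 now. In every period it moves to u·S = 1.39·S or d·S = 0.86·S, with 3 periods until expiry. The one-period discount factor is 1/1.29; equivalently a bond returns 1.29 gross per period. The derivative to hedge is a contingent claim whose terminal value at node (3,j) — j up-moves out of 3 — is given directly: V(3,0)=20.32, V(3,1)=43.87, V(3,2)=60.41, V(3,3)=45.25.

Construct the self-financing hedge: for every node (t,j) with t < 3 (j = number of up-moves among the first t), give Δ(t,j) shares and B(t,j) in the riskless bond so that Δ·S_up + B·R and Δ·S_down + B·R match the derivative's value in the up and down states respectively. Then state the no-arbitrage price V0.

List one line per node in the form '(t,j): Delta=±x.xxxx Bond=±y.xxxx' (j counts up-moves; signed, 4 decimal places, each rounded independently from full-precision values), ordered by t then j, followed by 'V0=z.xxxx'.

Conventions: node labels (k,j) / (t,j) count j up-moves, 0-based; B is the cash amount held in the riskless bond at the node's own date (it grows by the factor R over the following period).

(0,0): Delta=-0.1359 Bond=28.1988
(1,0): Delta=0.8935 Bond=6.2748
(1,1): Delta=-0.2841 Bond=43.3768
(2,0): Delta=1.7670 Bond=-13.8707
(2,1): Delta=0.7678 Bond=13.2027
(2,2): Delta=-0.4354 Bond=65.8986
V0=23.5765

No-arbitrage ⇒ martingale measure with p* = (R−d)/(u−d) = 0.8113.
Expiry values: V(3,0)=20.3200, V(3,1)=43.8700, V(3,2)=60.4100, V(3,3)=45.2500
Node (2,0) S=25.1464: V=(p*·43.8700+(1−p*)·20.3200)/1.29=30.5633; Δ=(43.8700−20.3200)/(34.9535−21.6259)=1.7670; B=V−Δ·S=-13.8707
Node (2,1) S=40.6436: V=(p*·60.4100+(1−p*)·43.8700)/1.29=44.4103; Δ=(60.4100−43.8700)/(56.4946−34.9535)=0.7678; B=V−Δ·S=13.2027
Node (2,2) S=65.6914: V=(p*·45.2500+(1−p*)·60.4100)/1.29=37.2949; Δ=(45.2500−60.4100)/(91.3110−56.4946)=-0.4354; B=V−Δ·S=65.8986
Node (1,0) S=29.2400: V=(p*·44.4103+(1−p*)·30.5633)/1.29=32.4013; Δ=(44.4103−30.5633)/(40.6436−25.1464)=0.8935; B=V−Δ·S=6.2748
Node (1,1) S=47.2600: V=(p*·37.2949+(1−p*)·44.4103)/1.29=29.9515; Δ=(37.2949−44.4103)/(65.6914−40.6436)=-0.2841; B=V−Δ·S=43.3768
Node (0,0) S=34.0000: V=(p*·29.9515+(1−p*)·32.4013)/1.29=23.5765; Δ=(29.9515−32.4013)/(47.2600−29.2400)=-0.1359; B=V−Δ·S=28.1988
Check: Δ(0,0)·S0 + B(0,0) = 23.5765 = V0.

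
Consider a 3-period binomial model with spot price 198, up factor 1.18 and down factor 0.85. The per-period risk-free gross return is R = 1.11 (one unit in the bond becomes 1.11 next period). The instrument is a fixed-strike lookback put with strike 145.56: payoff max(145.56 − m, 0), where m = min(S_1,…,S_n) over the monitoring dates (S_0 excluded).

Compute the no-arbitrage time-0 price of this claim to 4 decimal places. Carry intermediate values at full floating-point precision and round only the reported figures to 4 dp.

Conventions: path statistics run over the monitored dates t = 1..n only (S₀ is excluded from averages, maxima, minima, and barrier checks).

price = 0.2322

With p* = (R−d)/(u−d) = 0.7879, sum probability × payoff across the paths and divide by R^3.
Enumerate all 2^3 = 8 price paths (U = up ×1.18, D = down ×0.85); each path with k up-moves has probability p*^k·(1−p*)^(3−k).
DDD: m=121.5968, payoff=23.9632, prob=0.009544
UDD: m=168.8049, payoff=0.0000, prob=0.035451
DUD: m=168.3000, payoff=0.0000, prob=0.035451
UUD: m=233.6400, payoff=0.0000, prob=0.131675
DDU: m=143.0550, payoff=2.5050, prob=0.035451
UDU: m=198.5940, payoff=0.0000, prob=0.131675
DUU: m=168.3000, payoff=0.0000, prob=0.131675
UUU: m=233.6400, payoff=0.0000, prob=0.489078
Price = Σ prob·payoff / R^3 = 0.317521 / 1.367631 = 0.2322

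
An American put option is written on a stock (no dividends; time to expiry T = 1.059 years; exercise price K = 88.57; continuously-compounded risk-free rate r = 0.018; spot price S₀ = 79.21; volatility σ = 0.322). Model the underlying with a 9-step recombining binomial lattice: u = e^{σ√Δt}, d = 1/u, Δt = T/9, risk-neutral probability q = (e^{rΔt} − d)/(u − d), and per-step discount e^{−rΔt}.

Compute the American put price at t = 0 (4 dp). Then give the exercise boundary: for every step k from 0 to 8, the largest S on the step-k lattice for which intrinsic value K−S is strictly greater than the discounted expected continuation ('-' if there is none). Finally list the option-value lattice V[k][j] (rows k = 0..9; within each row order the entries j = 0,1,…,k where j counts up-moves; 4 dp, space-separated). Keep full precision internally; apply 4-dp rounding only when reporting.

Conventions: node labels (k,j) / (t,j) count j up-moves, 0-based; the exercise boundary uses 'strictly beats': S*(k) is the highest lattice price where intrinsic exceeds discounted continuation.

price = 15.2593
boundary = - - - 56.8684 50.9215 56.8684 63.5098 70.9268 79.2100
tree:
15.2593
20.1026 10.1211
25.6718 14.2057 5.7758
31.7016 19.3044 8.7886 2.5633
37.6485 25.2685 12.9795 4.3232 0.6833
42.9735 31.7016 18.4659 7.1403 1.3146 0.0078
47.7416 37.6485 25.0602 11.4601 2.5291 0.0151 0.0000
52.0112 42.9735 31.7016 17.6432 4.8655 0.0292 0.0000 0.0000
55.8342 47.7416 37.6485 25.0602 9.3600 0.0566 0.0000 0.0000 0.0000
59.2575 52.0112 42.9735 31.7016 17.6432 0.1094 0.0000 0.0000 0.0000 0.0000

Δt=0.11767  u=1.11679  d=0.89543  q=0.48199  discount=0.99788
step 9 (expiry): payoffs max(K−S,0) = 59.2575 52.0112 42.9735 31.7016 17.6432 0.1094 0.0000 0.0000 0.0000 0.0000
step 8: (k=8,j=0): S=32.7358, K−S=55.8342, hold=55.6468 ⇒ V=55.8342 exercise | (k=8,j=1): S=40.8284, K−S=47.7416, hold=47.5543 ⇒ V=47.7416 exercise | (k=8,j=2): S=50.9215, K−S=37.6485, hold=37.4611 ⇒ V=37.6485 exercise | (k=8,j=3): S=63.5098, K−S=25.0602, hold=24.8728 ⇒ V=25.0602 exercise | (k=8,j=4): S=79.2100, K−S=9.3600, hold=9.1726 ⇒ V=9.3600 exercise | (k=8,j=5): S=98.7915, K−S=0.0000, hold=0.0566 ⇒ V=0.0566 continue | (k=8,j=6): S=123.2136, K−S=0.0000, hold=0.0000 ⇒ V=0.0000 continue | (k=8,j=7): S=153.6732, K−S=0.0000, hold=0.0000 ⇒ V=0.0000 continue | (k=8,j=8): S=191.6627, K−S=0.0000, hold=0.0000 ⇒ V=0.0000 continue  boundary S*=79.2100
step 7: (k=7,j=0): S=36.5588, K−S=52.0112, hold=51.8238 ⇒ V=52.0112 exercise | (k=7,j=1): S=45.5965, K−S=42.9735, hold=42.7861 ⇒ V=42.9735 exercise | (k=7,j=2): S=56.8684, K−S=31.7016, hold=31.5142 ⇒ V=31.7016 exercise | (k=7,j=3): S=70.9268, K−S=17.6432, hold=17.4558 ⇒ V=17.6432 exercise | (k=7,j=4): S=88.4606, K−S=0.1094, hold=4.8655 ⇒ V=4.8655 continue | (k=7,j=5): S=110.3288, K−S=0.0000, hold=0.0292 ⇒ V=0.0292 continue | (k=7,j=6): S=137.6032, K−S=0.0000, hold=0.0000 ⇒ V=0.0000 continue | (k=7,j=7): S=171.6200, K−S=0.0000, hold=0.0000 ⇒ V=0.0000 continue  boundary S*=70.9268
step 6: (k=6,j=0): S=40.8284, K−S=47.7416, hold=47.5543 ⇒ V=47.7416 exercise | (k=6,j=1): S=50.9215, K−S=37.6485, hold=37.4611 ⇒ V=37.6485 exercise | (k=6,j=2): S=63.5098, K−S=25.0602, hold=24.8728 ⇒ V=25.0602 exercise | (k=6,j=3): S=79.2100, K−S=9.3600, hold=11.4601 ⇒ V=11.4601 continue | (k=6,j=4): S=98.7915, K−S=0.0000, hold=2.5291 ⇒ V=2.5291 continue | (k=6,j=5): S=123.2136, K−S=0.0000, hold=0.0151 ⇒ V=0.0151 continue | (k=6,j=6): S=153.6732, K−S=0.0000, hold=0.0000 ⇒ V=0.0000 continue  boundary S*=63.5098
step 5: (k=5,j=0): S=45.5965, K−S=42.9735, hold=42.7861 ⇒ V=42.9735 exercise | (k=5,j=1): S=56.8684, K−S=31.7016, hold=31.5142 ⇒ V=31.7016 exercise | (k=5,j=2): S=70.9268, K−S=17.6432, hold=18.4659 ⇒ V=18.4659 continue | (k=5,j=3): S=88.4606, K−S=0.1094, hold=7.1403 ⇒ V=7.1403 continue | (k=5,j=4): S=110.3288, K−S=0.0000, hold=1.3146 ⇒ V=1.3146 continue | (k=5,j=5): S=137.6032, K−S=0.0000, hold=0.0078 ⇒ V=0.0078 continue  boundary S*=56.8684
step 4: (k=4,j=0): S=50.9215, K−S=37.6485, hold=37.4611 ⇒ V=37.6485 exercise | (k=4,j=1): S=63.5098, K−S=25.0602, hold=25.2685 ⇒ V=25.2685 continue | (k=4,j=2): S=79.2100, K−S=9.3600, hold=12.9795 ⇒ V=12.9795 continue | (k=4,j=3): S=98.7915, K−S=0.0000, hold=4.3232 ⇒ V=4.3232 continue | (k=4,j=4): S=123.2136, K−S=0.0000, hold=0.6833 ⇒ V=0.6833 continue  boundary S*=50.9215
step 3: (k=3,j=0): S=56.8684, K−S=31.7016, hold=31.6144 ⇒ V=31.7016 exercise | (k=3,j=1): S=70.9268, K−S=17.6432, hold=19.3044 ⇒ V=19.3044 continue | (k=3,j=2): S=88.4606, K−S=0.1094, hold=8.7886 ⇒ V=8.7886 continue | (k=3,j=3): S=110.3288, K−S=0.0000, hold=2.5633 ⇒ V=2.5633 continue  boundary S*=56.8684
step 2: (k=2,j=0): S=63.5098, K−S=25.0602, hold=25.6718 ⇒ V=25.6718 continue | (k=2,j=1): S=79.2100, K−S=9.3600, hold=14.2057 ⇒ V=14.2057 continue | (k=2,j=2): S=98.7915, K−S=0.0000, hold=5.7758 ⇒ V=5.7758 continue  boundary S*=-
step 1: (k=1,j=0): S=70.9268, K−S=17.6432, hold=20.1026 ⇒ V=20.1026 continue | (k=1,j=1): S=88.4606, K−S=0.1094, hold=10.1211 ⇒ V=10.1211 continue  boundary S*=-
step 0: (k=0,j=0): S=79.2100, K−S=9.3600, hold=15.2593 ⇒ V=15.2593 continue  boundary S*=-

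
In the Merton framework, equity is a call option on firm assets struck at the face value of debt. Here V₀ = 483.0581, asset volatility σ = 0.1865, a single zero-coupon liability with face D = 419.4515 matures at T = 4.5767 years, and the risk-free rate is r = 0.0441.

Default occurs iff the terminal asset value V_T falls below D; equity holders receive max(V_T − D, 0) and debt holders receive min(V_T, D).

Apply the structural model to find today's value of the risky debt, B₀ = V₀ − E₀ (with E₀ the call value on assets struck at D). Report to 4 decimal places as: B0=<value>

Work the structural quantities from V₀ = 483.0581 against face 419.4515:
d₁ = [ln(V₀/D) + (r + σ²/2)T] / (σ√T)
   = [ln(483.0581/419.4515) + (0.0441 + 0.5·0.1865²)·4.5767] / (0.1865·√4.5767)
   = [0.141189 + 0.281426] / 0.398984 = 1.059230
d₂ = d₁ − σ√T = 1.059230 − 0.398984 = 0.660247
N(d₁) = 0.855253,  N(d₂) = 0.745452,  e^(−rT) = 0.817232
E₀ = V₀·N(d₁) − D·e^(−rT)·N(d₂)
   = 483.0581·0.855253 − 419.4515·0.817232·0.745452 = 157.603758
B₀ = V₀ − E₀ = 483.0581 − 157.603758 = 325.454342

B0=325.4543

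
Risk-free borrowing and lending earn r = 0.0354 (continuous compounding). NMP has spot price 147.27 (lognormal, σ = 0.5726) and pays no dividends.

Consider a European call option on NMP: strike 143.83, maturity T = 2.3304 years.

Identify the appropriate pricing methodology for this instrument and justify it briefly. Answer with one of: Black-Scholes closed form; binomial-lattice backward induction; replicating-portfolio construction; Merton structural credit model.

Key observation: the strike-143.83 call on NMP is European-exercise on a continuously-modelled lognormal underlying, so its value is a single closed-form evaluation.

framework: Black-Scholes closed form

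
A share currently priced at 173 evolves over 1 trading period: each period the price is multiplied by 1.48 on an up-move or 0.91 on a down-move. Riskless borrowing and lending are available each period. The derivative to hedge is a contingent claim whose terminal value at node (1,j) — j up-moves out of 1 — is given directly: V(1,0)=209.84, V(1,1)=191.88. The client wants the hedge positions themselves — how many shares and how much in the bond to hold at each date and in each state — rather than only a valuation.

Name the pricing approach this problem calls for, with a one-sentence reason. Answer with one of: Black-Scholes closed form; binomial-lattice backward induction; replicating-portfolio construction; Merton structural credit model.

Key observation: the task asks for the hedge itself — share and bond holdings at every node of the 1-period tree on spot 173 with factors 1.48/0.91 — which is exactly what the replicating-portfolio construction produces.

framework: replicating-portfolio construction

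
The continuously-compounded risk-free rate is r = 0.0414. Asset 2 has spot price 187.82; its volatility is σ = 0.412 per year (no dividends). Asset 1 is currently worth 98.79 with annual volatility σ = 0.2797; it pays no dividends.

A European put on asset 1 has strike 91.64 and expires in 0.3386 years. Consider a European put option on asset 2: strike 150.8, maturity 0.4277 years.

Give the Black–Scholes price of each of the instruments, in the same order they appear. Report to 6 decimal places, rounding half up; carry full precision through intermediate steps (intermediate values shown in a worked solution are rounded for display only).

price(asset 1 put K=91.64) = 2.816410
price(asset 2 put K=150.8) = 4.652107

[asset 1 put K=91.64]
σ√T = 0.2797·√0.3386 = 0.162756
d₁ = (ln(S/K) + (r+σ²/2)T) / (σ√T) = (ln(98.79/91.64) + (0.0414+0.2797²/2)·0.3386) / 0.162756 = (0.075129 + 0.027263) / 0.162756 = 0.629111
d₂ = d₁ − σ√T = 0.629111 − 0.162756 = 0.466355
e^{−rT} = 0.986080
N(−d₁) = 0.264638,  N(−d₂) = 0.320481
price = K·e^{−rT}·N(−d₂) − S·N(−d₁) = 28.960033 − 26.143623 = 2.816410
[asset 2 put K=150.8]
σ√T = 0.412·√0.4277 = 0.269443
d₁ = (ln(S/K) + (r+σ²/2)T) / (σ√T) = (ln(187.82/150.8) + (0.0414+0.412²/2)·0.4277) / 0.269443 = (0.219530 + 0.054007) / 0.269443 = 1.015191
d₂ = d₁ − σ√T = 1.015191 − 0.269443 = 0.745748
e^{−rT} = 0.982449
N(−d₁) = 0.155007,  N(−d₂) = 0.227910
price = K·e^{−rT}·N(−d₂) − S·N(−d₁) = 33.765584 − 29.113478 = 4.652107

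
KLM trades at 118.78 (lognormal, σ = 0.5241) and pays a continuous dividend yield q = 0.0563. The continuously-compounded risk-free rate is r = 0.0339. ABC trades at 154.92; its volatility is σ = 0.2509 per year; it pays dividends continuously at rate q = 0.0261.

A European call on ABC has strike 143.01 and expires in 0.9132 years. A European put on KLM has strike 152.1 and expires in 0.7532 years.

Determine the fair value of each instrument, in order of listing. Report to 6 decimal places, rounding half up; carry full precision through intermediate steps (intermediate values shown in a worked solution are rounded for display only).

[ABC call K=143.01]
σ√T = 0.2509·√0.9132 = 0.239764
d₁ = (ln(S/K) + (r−q+σ²/2)T) / (σ√T) = (ln(154.92/143.01) + (0.0339−0.0261+0.2509²/2)·0.9132) / 0.239764 = (0.079994 + 0.035866) / 0.239764 = 0.483228
d₂ = d₁ − σ√T = 0.483228 − 0.239764 = 0.243464
e^{−rT} = 0.969517
e^{−qT} = 0.976447
N(d₁) = 0.685533,  N(d₂) = 0.596177
price = S·e^{−qT}·N(d₁) − K·e^{−rT}·N(d₂) = 103.701422 − 82.660313 = 21.041109
[KLM put K=152.1]
σ√T = 0.5241·√0.7532 = 0.454851
d₁ = (ln(S/K) + (r−q+σ²/2)T) / (σ√T) = (ln(118.78/152.1) + (0.0339−0.0563+0.5241²/2)·0.7532) / 0.454851 = (-0.247265 + 0.086573) / 0.454851 = -0.353285
d₂ = d₁ − σ√T = -0.353285 − 0.454851 = -0.808136
e^{−rT} = 0.974790
e^{−qT} = 0.958481
N(−d₁) = 0.638063,  N(−d₂) = 0.790494
price = K·e^{−rT}·N(−d₂) − S·e^{−qT}·N(−d₁) = 117.202984 − 72.642412 = 44.560572

price(ABC call K=143.01) = 21.041109
price(KLM put K=152.1) = 44.560572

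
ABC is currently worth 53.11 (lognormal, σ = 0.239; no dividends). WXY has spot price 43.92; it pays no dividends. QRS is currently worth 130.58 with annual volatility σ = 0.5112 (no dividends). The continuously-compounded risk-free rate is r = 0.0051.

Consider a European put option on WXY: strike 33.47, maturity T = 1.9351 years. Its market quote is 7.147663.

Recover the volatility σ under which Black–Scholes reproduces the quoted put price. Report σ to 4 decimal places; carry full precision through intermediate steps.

sigma = 0.5680

At σ = 0.5680 the Black–Scholes value reproduces the quote:
σ√T = 0.568·√1.9351 = 0.790133
d₁ = (ln(S/K) + (r+σ²/2)T) / (σ√T) = (ln(43.92/33.47) + (0.0051+0.568²/2)·1.9351) / 0.790133 = (0.271720 + 0.322024) / 0.790133 = 0.751449
d₂ = d₁ − σ√T = 0.751449 − 0.790133 = -0.038684
e^{−rT} = 0.990180
N(−d₁) = 0.226191,  N(−d₂) = 0.515429
V = K·e^{−rT}·N(−d₂) − S·N(−d₁) = 17.081987 − 9.934324 = 7.147663 (the observed quote) — the price is monotone increasing in volatility, hence this σ is the only solution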